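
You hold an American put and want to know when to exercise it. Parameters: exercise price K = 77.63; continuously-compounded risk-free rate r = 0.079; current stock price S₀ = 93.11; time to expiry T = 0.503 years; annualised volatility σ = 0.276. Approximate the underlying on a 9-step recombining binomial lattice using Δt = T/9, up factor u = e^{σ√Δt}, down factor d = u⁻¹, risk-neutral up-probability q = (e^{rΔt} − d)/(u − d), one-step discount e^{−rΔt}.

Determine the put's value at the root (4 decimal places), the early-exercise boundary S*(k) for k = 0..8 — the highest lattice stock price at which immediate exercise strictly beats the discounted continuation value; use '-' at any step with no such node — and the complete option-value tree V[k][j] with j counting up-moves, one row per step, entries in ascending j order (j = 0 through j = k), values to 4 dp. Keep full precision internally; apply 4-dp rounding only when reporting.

price = 1.0819
boundary = - - - - - - 62.9468 67.1909 71.7212
tree:
1.0819
1.7956 0.4259
2.9176 0.7652 0.1133
4.6206 1.3553 0.2217 0.0132
7.0903 2.3581 0.4321 0.0274 0.0000
10.4600 4.0101 0.8385 0.0571 0.0000 0.0000
14.6832 6.6131 1.6182 0.1189 0.0000 0.0000 0.0000
18.6593 10.4391 3.1035 0.2475 0.0000 0.0000 0.0000 0.0000
22.3842 14.6832 5.9088 0.5154 0.0000 0.0000 0.0000 0.0000 0.0000
25.8738 18.6593 10.4391 1.0730 0.0000 0.0000 0.0000 0.0000 0.0000 0.0000

Δt=0.05589, u=1.06742, d=0.93683, q=0.51758, disc=e^(-rΔt)=0.99559
k=9 terminal: V=max(K-S,0) → 25.8738 18.6593 10.4391 1.0730 0.0000 0.0000 0.0000 0.0000 0.0000 0.0000
k=8: j=0 S=55.2458 intr=22.3842 cont=22.0422 V=22.3842[EX]; j=1 S=62.9468 intr=14.6832 cont=14.3412 V=14.6832[EX]; j=2 S=71.7212 intr=5.9088 cont=5.5668 V=5.9088[EX]; j=3 S=81.7188 intr=0.0000 cont=0.5154 V=0.5154[hold]; j=4 S=93.1100 intr=0.0000 cont=0.0000 V=0.0000[hold]; j=5 S=106.0891 intr=0.0000 cont=0.0000 V=0.0000[hold]; j=6 S=120.8773 intr=0.0000 cont=0.0000 V=0.0000[hold]; j=7 S=137.7270 intr=0.0000 cont=0.0000 V=0.0000[hold]; j=8 S=156.9255 intr=0.0000 cont=0.0000 V=0.0000[hold]  S*(8)=71.7212
k=7: j=0 S=58.9707 intr=18.6593 cont=18.3173 V=18.6593[EX]; j=1 S=67.1909 intr=10.4391 cont=10.0971 V=10.4391[EX]; j=2 S=76.5570 intr=1.0730 cont=3.1035 V=3.1035[hold]; j=3 S=87.2287 intr=0.0000 cont=0.2475 V=0.2475[hold]; j=4 S=99.3879 intr=0.0000 cont=0.0000 V=0.0000[hold]; j=5 S=113.2421 intr=0.0000 cont=0.0000 V=0.0000[hold]; j=6 S=129.0274 intr=0.0000 cont=0.0000 V=0.0000[hold]; j=7 S=147.0132 intr=0.0000 cont=0.0000 V=0.0000[hold]  S*(7)=67.1909
k=6: j=0 S=62.9468 intr=14.6832 cont=14.3412 V=14.6832[EX]; j=1 S=71.7212 intr=5.9088 cont=6.6131 V=6.6131[hold]; j=2 S=81.7188 intr=0.0000 cont=1.6182 V=1.6182[hold]; j=3 S=93.1100 intr=0.0000 cont=0.1189 V=0.1189[hold]; j=4 S=106.0891 intr=0.0000 cont=0.0000 V=0.0000[hold]; j=5 S=120.8773 intr=0.0000 cont=0.0000 V=0.0000[hold]; j=6 S=137.7270 intr=0.0000 cont=0.0000 V=0.0000[hold]  S*(6)=62.9468
k=5: j=0 S=67.1909 intr=10.4391 cont=10.4600 V=10.4600[hold]; j=1 S=76.5570 intr=1.0730 cont=4.0101 V=4.0101[hold]; j=2 S=87.2287 intr=0.0000 cont=0.8385 V=0.8385[hold]; j=3 S=99.3879 intr=0.0000 cont=0.0571 V=0.0571[hold]; j=4 S=113.2421 intr=0.0000 cont=0.0000 V=0.0000[hold]; j=5 S=129.0274 intr=0.0000 cont=0.0000 V=0.0000[hold]  S*(5)=-
k=4: j=0 S=71.7212 intr=5.9088 cont=7.0903 V=7.0903[hold]; j=1 S=81.7188 intr=0.0000 cont=2.3581 V=2.3581[hold]; j=2 S=93.1100 intr=0.0000 cont=0.4321 V=0.4321[hold]; j=3 S=106.0891 intr=0.0000 cont=0.0274 V=0.0274[hold]; j=4 S=120.8773 intr=0.0000 cont=0.0000 V=0.0000[hold]  S*(4)=-
k=3: j=0 S=76.5570 intr=1.0730 cont=4.6206 V=4.6206[hold]; j=1 S=87.2287 intr=0.0000 cont=1.3553 V=1.3553[hold]; j=2 S=99.3879 intr=0.0000 cont=0.2217 V=0.2217[hold]; j=3 S=113.2421 intr=0.0000 cont=0.0132 V=0.0132[hold]  S*(3)=-
k=2: j=0 S=81.7188 intr=0.0000 cont=2.9176 V=2.9176[hold]; j=1 S=93.1100 intr=0.0000 cont=0.7652 V=0.7652[hold]; j=2 S=106.0891 intr=0.0000 cont=0.1133 V=0.1133[hold]  S*(2)=-
k=1: j=0 S=87.2287 intr=0.0000 cont=1.7956 V=1.7956[hold]; j=1 S=99.3879 intr=0.0000 cont=0.4259 V=0.4259[hold]  S*(1)=-
k=0: j=0 S=93.1100 intr=0.0000 cont=1.0819 V=1.0819[hold]  S*(0)=-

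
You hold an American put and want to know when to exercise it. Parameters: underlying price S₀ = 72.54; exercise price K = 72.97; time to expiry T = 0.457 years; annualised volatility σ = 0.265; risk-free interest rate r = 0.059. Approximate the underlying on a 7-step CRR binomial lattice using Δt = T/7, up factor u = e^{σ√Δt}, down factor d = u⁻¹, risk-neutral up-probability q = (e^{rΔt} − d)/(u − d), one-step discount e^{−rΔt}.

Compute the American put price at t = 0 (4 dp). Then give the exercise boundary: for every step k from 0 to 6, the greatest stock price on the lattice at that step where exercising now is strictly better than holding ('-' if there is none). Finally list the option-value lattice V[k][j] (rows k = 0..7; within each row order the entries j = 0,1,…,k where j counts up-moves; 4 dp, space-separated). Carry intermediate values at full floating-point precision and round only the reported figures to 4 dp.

Δt=0.06529, u=1.07006, d=0.93453, q=0.51156, disc=e^(-rΔt)=0.99616
k=7 terminal: V=max(K-S,0) → 27.8121 21.2633 13.7649 5.1791 0.0000 0.0000 0.0000 0.0000
k=6: j=0 S=48.3215 intr=24.6485 cont=24.3680 V=24.6485[EX]; j=1 S=55.3290 intr=17.6410 cont=17.3605 V=17.6410[EX]; j=2 S=63.3527 intr=9.6173 cont=9.3368 V=9.6173[EX]; j=3 S=72.5400 intr=0.4300 cont=2.5200 V=2.5200[hold]; j=4 S=83.0596 intr=0.0000 cont=0.0000 V=0.0000[hold]; j=5 S=95.1048 intr=0.0000 cont=0.0000 V=0.0000[hold]; j=6 S=108.8967 intr=0.0000 cont=0.0000 V=0.0000[hold]  S*(6)=63.3527
k=5: j=0 S=51.7067 intr=21.2633 cont=20.9828 V=21.2633[EX]; j=1 S=59.2051 intr=13.7649 cont=13.4844 V=13.7649[EX]; j=2 S=67.7909 intr=5.1791 cont=5.9636 V=5.9636[hold]; j=3 S=77.6218 intr=0.0000 cont=1.2261 V=1.2261[hold]; j=4 S=88.8784 intr=0.0000 cont=0.0000 V=0.0000[hold]; j=5 S=101.7674 intr=0.0000 cont=0.0000 V=0.0000[hold]  S*(5)=59.2051
k=4: j=0 S=55.3290 intr=17.6410 cont=17.3605 V=17.6410[EX]; j=1 S=63.3527 intr=9.6173 cont=9.7365 V=9.7365[hold]; j=2 S=72.5400 intr=0.4300 cont=3.5265 V=3.5265[hold]; j=3 S=83.0596 intr=0.0000 cont=0.5966 V=0.5966[hold]; j=4 S=95.1048 intr=0.0000 cont=0.0000 V=0.0000[hold]  S*(4)=55.3290
k=3: j=0 S=59.2051 intr=13.7649 cont=13.5452 V=13.7649[EX]; j=1 S=67.7909 intr=5.1791 cont=6.5346 V=6.5346[hold]; j=2 S=77.6218 intr=0.0000 cont=2.0199 V=2.0199[hold]; j=3 S=88.8784 intr=0.0000 cont=0.2903 V=0.2903[hold]  S*(3)=59.2051
k=2: j=0 S=63.3527 intr=9.6173 cont=10.0275 V=10.0275[hold]; j=1 S=72.5400 intr=0.4300 cont=4.2088 V=4.2088[hold]; j=2 S=83.0596 intr=0.0000 cont=1.1307 V=1.1307[hold]  S*(2)=-
k=1: j=0 S=67.7909 intr=5.1791 cont=7.0238 V=7.0238[hold]; j=1 S=77.6218 intr=0.0000 cont=2.6241 V=2.6241[hold]  S*(1)=-
k=0: j=0 S=72.5400 intr=0.4300 cont=4.7548 V=4.7548[hold]  S*(0)=-

price = 4.7548
boundary = - - - 59.2051 55.3290 59.2051 63.3527
tree:
4.7548
7.0238 2.6241
10.0275 4.2088 1.1307
13.7649 6.5346 2.0199 0.2903
17.6410 9.7365 3.5265 0.5966 0.0000
21.2633 13.7649 5.9636 1.2261 0.0000 0.0000
24.6485 17.6410 9.6173 2.5200 0.0000 0.0000 0.0000
27.8121 21.2633 13.7649 5.1791 0.0000 0.0000 0.0000 0.0000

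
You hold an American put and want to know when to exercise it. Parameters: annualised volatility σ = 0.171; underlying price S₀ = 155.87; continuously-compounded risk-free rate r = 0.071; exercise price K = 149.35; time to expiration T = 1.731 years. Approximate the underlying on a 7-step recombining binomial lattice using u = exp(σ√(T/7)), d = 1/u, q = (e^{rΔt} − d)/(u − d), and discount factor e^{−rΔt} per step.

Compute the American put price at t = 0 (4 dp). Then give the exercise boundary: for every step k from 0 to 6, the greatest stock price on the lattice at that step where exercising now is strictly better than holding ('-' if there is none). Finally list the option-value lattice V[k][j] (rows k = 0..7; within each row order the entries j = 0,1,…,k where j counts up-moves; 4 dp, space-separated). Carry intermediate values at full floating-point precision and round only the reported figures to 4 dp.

price = 5.6967
boundary = - - 131.4929 120.7737 131.4929 120.7737 131.4929
tree:
5.6967
10.2464 2.6126
17.8571 5.1092 0.9047
28.5763 9.7212 1.9627 0.1747
38.4217 17.8571 4.1920 0.4263 0.0000
47.4645 28.5763 8.7730 1.0397 0.0000 0.0000
55.7702 38.4217 17.8571 2.5362 0.0000 0.0000 0.0000
63.3988 47.4645 28.5763 6.1864 0.0000 0.0000 0.0000 0.0000

Δt=0.24729  u=1.08875  d=0.91848  q=0.58278  discount=0.98260
step 7 (expiry): payoffs max(K−S,0) = 63.3988 47.4645 28.5763 6.1864 0.0000 0.0000 0.0000 0.0000
step 6: (k=6,j=0): S=93.5798, (K−S)⁺=55.7702, hold=53.1709 ⇒ V=55.7702 exercise | (k=6,j=1): S=110.9283, (K−S)⁺=38.4217, hold=35.8224 ⇒ V=38.4217 exercise | (k=6,j=2): S=131.4929, (K−S)⁺=17.8571, hold=15.2578 ⇒ V=17.8571 exercise | (k=6,j=3): S=155.8700, (K−S)⁺=0.0000, hold=2.5362 ⇒ V=2.5362 continue | (k=6,j=4): S=184.7662, (K−S)⁺=0.0000, hold=0.0000 ⇒ V=0.0000 continue | (k=6,j=5): S=219.0195, (K−S)⁺=0.0000, hold=0.0000 ⇒ V=0.0000 continue | (k=6,j=6): S=259.6228, (K−S)⁺=0.0000, hold=0.0000 ⇒ V=0.0000 continue  boundary S*=131.4929
step 5: (k=5,j=0): S=101.8855, (K−S)⁺=47.4645, hold=44.8652 ⇒ V=47.4645 exercise | (k=5,j=1): S=120.7737, (K−S)⁺=28.5763, hold=25.9770 ⇒ V=28.5763 exercise | (k=5,j=2): S=143.1636, (K−S)⁺=6.1864, hold=8.7730 ⇒ V=8.7730 continue | (k=5,j=3): S=169.7042, (K−S)⁺=0.0000, hold=1.0397 ⇒ V=1.0397 continue | (k=5,j=4): S=201.1651, (K−S)⁺=0.0000, hold=0.0000 ⇒ V=0.0000 continue | (k=5,j=5): S=238.4585, (K−S)⁺=0.0000, hold=0.0000 ⇒ V=0.0000 continue  boundary S*=120.7737
step 4: (k=4,j=0): S=110.9283, (K−S)⁺=38.4217, hold=35.8224 ⇒ V=38.4217 exercise | (k=4,j=1): S=131.4929, (K−S)⁺=17.8571, hold=16.7389 ⇒ V=17.8571 exercise | (k=4,j=2): S=155.8700, (K−S)⁺=0.0000, hold=4.1920 ⇒ V=4.1920 continue | (k=4,j=3): S=184.7662, (K−S)⁺=0.0000, hold=0.4263 ⇒ V=0.4263 continue | (k=4,j=4): S=219.0195, (K−S)⁺=0.0000, hold=0.0000 ⇒ V=0.0000 continue  boundary S*=131.4929
step 3: (k=3,j=0): S=120.7737, (K−S)⁺=28.5763, hold=25.9770 ⇒ V=28.5763 exercise | (k=3,j=1): S=143.1636, (K−S)⁺=6.1864, hold=9.7212 ⇒ V=9.7212 continue | (k=3,j=2): S=169.7042, (K−S)⁺=0.0000, hold=1.9627 ⇒ V=1.9627 continue | (k=3,j=3): S=201.1651, (K−S)⁺=0.0000, hold=0.1747 ⇒ V=0.1747 continue  boundary S*=120.7737
step 2: (k=2,j=0): S=131.4929, (K−S)⁺=17.8571, hold=17.2819 ⇒ V=17.8571 exercise | (k=2,j=1): S=155.8700, (K−S)⁺=0.0000, hold=5.1092 ⇒ V=5.1092 continue | (k=2,j=2): S=184.7662, (K−S)⁺=0.0000, hold=0.9047 ⇒ V=0.9047 continue  boundary S*=131.4929
step 1: (k=1,j=0): S=143.1636, (K−S)⁺=6.1864, hold=10.2464 ⇒ V=10.2464 continue | (k=1,j=1): S=169.7042, (K−S)⁺=0.0000, hold=2.6126 ⇒ V=2.6126 continue  boundary S*=-
step 0: (k=0,j=0): S=155.8700, (K−S)⁺=0.0000, hold=5.6967 ⇒ V=5.6967 continue  boundary S*=-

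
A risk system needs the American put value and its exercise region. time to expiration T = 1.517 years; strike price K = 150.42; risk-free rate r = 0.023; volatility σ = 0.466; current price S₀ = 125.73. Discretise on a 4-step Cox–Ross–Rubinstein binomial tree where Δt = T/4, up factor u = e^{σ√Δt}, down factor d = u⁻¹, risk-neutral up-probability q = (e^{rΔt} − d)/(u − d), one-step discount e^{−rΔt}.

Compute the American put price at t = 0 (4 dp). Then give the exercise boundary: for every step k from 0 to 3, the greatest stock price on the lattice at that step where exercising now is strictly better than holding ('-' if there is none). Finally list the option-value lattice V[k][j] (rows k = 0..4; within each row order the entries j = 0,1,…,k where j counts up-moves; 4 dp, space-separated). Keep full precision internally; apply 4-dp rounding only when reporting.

Δt=0.37925, u=1.33239, d=0.75053, q=0.44380, disc=e^(-rΔt)=0.99132
k=4 terminal: V=max(K-S,0) → 110.5261 79.5972 24.6900 0.0000 0.0000
k=3: j=0 S=53.1545 intr=97.2655 cont=95.9591 V=97.2655[EX]; j=1 S=94.3639 intr=56.0561 cont=54.7497 V=56.0561[EX]; j=2 S=167.5220 intr=0.0000 cont=13.6133 V=13.6133[hold]; j=3 S=297.3979 intr=0.0000 cont=0.0000 V=0.0000[hold]  S*(3)=94.3639
k=2: j=0 S=70.8228 intr=79.5972 cont=78.2909 V=79.5972[EX]; j=1 S=125.7300 intr=24.6900 cont=36.8967 V=36.8967[hold]; j=2 S=223.2055 intr=0.0000 cont=7.5060 V=7.5060[hold]  S*(2)=70.8228
k=1: j=0 S=94.3639 intr=56.0561 cont=60.1200 V=60.1200[hold]; j=1 S=167.5220 intr=0.0000 cont=23.6459 V=23.6459[hold]  S*(1)=-
k=0: j=0 S=125.7300 intr=24.6900 cont=43.5513 V=43.5513[hold]  S*(0)=-

price = 43.5513
boundary = - - 70.8228 94.3639
tree:
43.5513
60.1200 23.6459
79.5972 36.8967 7.5060
97.2655 56.0561 13.6133 0.0000
110.5261 79.5972 24.6900 0.0000 0.0000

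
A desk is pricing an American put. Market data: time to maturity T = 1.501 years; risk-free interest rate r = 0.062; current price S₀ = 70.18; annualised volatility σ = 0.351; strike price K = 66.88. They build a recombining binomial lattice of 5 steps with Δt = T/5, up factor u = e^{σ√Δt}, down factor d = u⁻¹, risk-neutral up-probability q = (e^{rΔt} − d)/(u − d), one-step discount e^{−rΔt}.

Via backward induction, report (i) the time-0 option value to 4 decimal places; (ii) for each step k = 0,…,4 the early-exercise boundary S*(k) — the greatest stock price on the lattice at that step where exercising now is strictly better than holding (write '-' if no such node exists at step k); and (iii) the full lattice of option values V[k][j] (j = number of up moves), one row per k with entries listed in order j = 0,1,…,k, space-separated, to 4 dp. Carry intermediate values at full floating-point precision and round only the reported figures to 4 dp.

Δt=0.30020  u=1.21205  d=0.82505  q=0.50061  discount=0.98156
step 5 (expiry): payoffs max(K−S,0) = 40.0508 27.4661 8.9782 0.0000 0.0000 0.0000
step 4: (k=4,j=0): S=32.5184, (K−S)⁺=34.3616, hold=33.1284 ⇒ V=34.3616 exercise | (k=4,j=1): S=47.7717, (K−S)⁺=19.1083, hold=17.8750 ⇒ V=19.1083 exercise | (k=4,j=2): S=70.1800, (K−S)⁺=0.0000, hold=4.4009 ⇒ V=4.4009 continue | (k=4,j=3): S=103.0993, (K−S)⁺=0.0000, hold=0.0000 ⇒ V=0.0000 continue | (k=4,j=4): S=151.4601, (K−S)⁺=0.0000, hold=0.0000 ⇒ V=0.0000 continue  boundary S*=47.7717
step 3: (k=3,j=0): S=39.4139, (K−S)⁺=27.4661, hold=26.2328 ⇒ V=27.4661 exercise | (k=3,j=1): S=57.9018, (K−S)⁺=8.9782, hold=11.5290 ⇒ V=11.5290 continue | (k=3,j=2): S=85.0618, (K−S)⁺=0.0000, hold=2.1572 ⇒ V=2.1572 continue | (k=3,j=3): S=124.9617, (K−S)⁺=0.0000, hold=0.0000 ⇒ V=0.0000 continue  boundary S*=39.4139
step 2: (k=2,j=0): S=47.7717, (K−S)⁺=19.1083, hold=19.1284 ⇒ V=19.1284 continue | (k=2,j=1): S=70.1800, (K−S)⁺=0.0000, hold=6.7113 ⇒ V=6.7113 continue | (k=2,j=2): S=103.0993, (K−S)⁺=0.0000, hold=1.0574 ⇒ V=1.0574 continue  boundary S*=-
step 1: (k=1,j=0): S=57.9018, (K−S)⁺=8.9782, hold=12.6741 ⇒ V=12.6741 continue | (k=1,j=1): S=85.0618, (K−S)⁺=0.0000, hold=3.8093 ⇒ V=3.8093 continue  boundary S*=-
step 0: (k=0,j=0): S=70.1800, (K−S)⁺=0.0000, hold=8.0844 ⇒ V=8.0844 continue  boundary S*=-

price = 8.0844
boundary = - - - 39.4139 47.7717
tree:
8.0844
12.6741 3.8093
19.1284 6.7113 1.0574
27.4661 11.5290 2.1572 0.0000
34.3616 19.1083 4.4009 0.0000 0.0000
40.0508 27.4661 8.9782 0.0000 0.0000 0.0000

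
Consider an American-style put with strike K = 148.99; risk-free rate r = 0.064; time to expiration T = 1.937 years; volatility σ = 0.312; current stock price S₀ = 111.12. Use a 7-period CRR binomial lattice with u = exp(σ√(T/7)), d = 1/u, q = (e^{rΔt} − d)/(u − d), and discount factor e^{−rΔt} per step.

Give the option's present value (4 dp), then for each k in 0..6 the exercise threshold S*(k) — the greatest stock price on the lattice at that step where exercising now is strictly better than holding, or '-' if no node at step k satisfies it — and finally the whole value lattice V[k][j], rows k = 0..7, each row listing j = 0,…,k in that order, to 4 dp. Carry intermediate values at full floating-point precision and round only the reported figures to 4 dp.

price = 39.3490
boundary = - 94.3006 80.0270 94.3006 111.1200 94.3006 111.1200
tree:
39.3490
54.6894 26.1704
68.9630 38.5447 15.3460
81.0761 54.6894 24.5755 7.1274
91.3557 68.9630 37.8700 12.8230 1.9740
100.0794 81.0761 54.6894 22.4622 4.1278 0.0000
107.4826 91.3557 68.9630 37.8700 8.6319 0.0000 0.0000
113.7653 100.0794 81.0761 54.6894 18.0507 0.0000 0.0000 0.0000

params: Δt=0.27671 u=1.17836 d=0.84864 q=0.51325 e^(-rΔt)=0.98245
t_7 payoffs: 113.7653 100.0794 81.0761 54.6894 18.0507 0.0000 0.0000 0.0000
t_6: node(6,0) S=41.5074 payoff=107.4826 vs cont=104.8673 → 107.4826 [stop]  node(6,1) S=57.6343 payoff=91.3557 vs cont=88.7404 → 91.3557 [stop]  node(6,2) S=80.0270 payoff=68.9630 vs cont=66.3477 → 68.9630 [stop]  node(6,3) S=111.1200 payoff=37.8700 vs cont=35.2547 → 37.8700 [stop]  node(6,4) S=154.2936 payoff=0.0000 vs cont=8.6319 → 8.6319 [wait]  node(6,5) S=214.2415 payoff=0.0000 vs cont=0.0000 → 0.0000 [wait]  node(6,6) S=297.4811 payoff=0.0000 vs cont=0.0000 → 0.0000 [wait]  ⇒ S*(6)=111.1200
t_5: node(5,0) S=48.9106 payoff=100.0794 vs cont=97.4641 → 100.0794 [stop]  node(5,1) S=67.9139 payoff=81.0761 vs cont=78.4608 → 81.0761 [stop]  node(5,2) S=94.3006 payoff=54.6894 vs cont=52.0741 → 54.6894 [stop]  node(5,3) S=130.9393 payoff=18.0507 vs cont=22.4622 → 22.4622 [wait]  node(5,4) S=181.8134 payoff=0.0000 vs cont=4.1278 → 4.1278 [wait]  node(5,5) S=252.4536 payoff=0.0000 vs cont=0.0000 → 0.0000 [wait]  ⇒ S*(5)=94.3006
t_4: node(4,0) S=57.6343 payoff=91.3557 vs cont=88.7404 → 91.3557 [stop]  node(4,1) S=80.0270 payoff=68.9630 vs cont=66.3477 → 68.9630 [stop]  node(4,2) S=111.1200 payoff=37.8700 vs cont=37.4791 → 37.8700 [stop]  node(4,3) S=154.2936 payoff=0.0000 vs cont=12.8230 → 12.8230 [wait]  node(4,4) S=214.2415 payoff=0.0000 vs cont=1.9740 → 1.9740 [wait]  ⇒ S*(4)=111.1200
t_3: node(3,0) S=67.9139 payoff=81.0761 vs cont=78.4608 → 81.0761 [stop]  node(3,1) S=94.3006 payoff=54.6894 vs cont=52.0741 → 54.6894 [stop]  node(3,2) S=130.9393 payoff=18.0507 vs cont=24.5755 → 24.5755 [wait]  node(3,3) S=181.8134 payoff=0.0000 vs cont=7.1274 → 7.1274 [wait]  ⇒ S*(3)=94.3006
t_2: node(2,0) S=80.0270 payoff=68.9630 vs cont=66.3477 → 68.9630 [stop]  node(2,1) S=111.1200 payoff=37.8700 vs cont=38.5447 → 38.5447 [wait]  node(2,2) S=154.2936 payoff=0.0000 vs cont=15.3460 → 15.3460 [wait]  ⇒ S*(2)=80.0270
t_1: node(1,0) S=94.3006 payoff=54.6894 vs cont=52.4143 → 54.6894 [stop]  node(1,1) S=130.9393 payoff=18.0507 vs cont=26.1704 → 26.1704 [wait]  ⇒ S*(1)=94.3006
t_0: node(0,0) S=111.1200 payoff=37.8700 vs cont=39.3490 → 39.3490 [wait]  ⇒ S*(0)=-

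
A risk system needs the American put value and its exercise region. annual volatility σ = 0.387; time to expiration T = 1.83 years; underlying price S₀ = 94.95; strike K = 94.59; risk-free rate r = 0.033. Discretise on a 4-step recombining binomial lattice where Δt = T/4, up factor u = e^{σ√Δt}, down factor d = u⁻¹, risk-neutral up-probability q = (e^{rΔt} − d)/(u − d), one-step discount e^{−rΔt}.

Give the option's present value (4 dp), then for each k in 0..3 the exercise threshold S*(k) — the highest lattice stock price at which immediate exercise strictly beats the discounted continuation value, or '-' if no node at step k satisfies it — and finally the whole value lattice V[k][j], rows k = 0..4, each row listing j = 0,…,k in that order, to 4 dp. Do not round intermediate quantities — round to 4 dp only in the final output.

price = 16.1838
boundary = - - 56.2512 73.0825
tree:
16.1838
25.4440 6.0029
38.3388 11.3625 0.0000
51.2938 21.5075 0.0000 0.0000
61.2652 38.3388 0.0000 0.0000 0.0000

Δt=0.45750, u=1.29922, d=0.76969, q=0.46366, disc=e^(-rΔt)=0.98502
k=4 terminal: V=max(K-S,0) → 61.2652 38.3388 0.0000 0.0000 0.0000
k=3: j=0 S=43.2962 intr=51.2938 cont=49.8765 V=51.2938[EX]; j=1 S=73.0825 intr=21.5075 cont=20.2546 V=21.5075[EX]; j=2 S=123.3607 intr=0.0000 cont=0.0000 V=0.0000[hold]; j=3 S=208.2286 intr=0.0000 cont=0.0000 V=0.0000[hold]  S*(3)=73.0825
k=2: j=0 S=56.2512 intr=38.3388 cont=36.9215 V=38.3388[EX]; j=1 S=94.9500 intr=0.0000 cont=11.3625 V=11.3625[hold]; j=2 S=160.2723 intr=0.0000 cont=0.0000 V=0.0000[hold]  S*(2)=56.2512
k=1: j=0 S=73.0825 intr=21.5075 cont=25.4440 V=25.4440[hold]; j=1 S=123.3607 intr=0.0000 cont=6.0029 V=6.0029[hold]  S*(1)=-
k=0: j=0 S=94.9500 intr=0.0000 cont=16.1838 V=16.1838[hold]  S*(0)=-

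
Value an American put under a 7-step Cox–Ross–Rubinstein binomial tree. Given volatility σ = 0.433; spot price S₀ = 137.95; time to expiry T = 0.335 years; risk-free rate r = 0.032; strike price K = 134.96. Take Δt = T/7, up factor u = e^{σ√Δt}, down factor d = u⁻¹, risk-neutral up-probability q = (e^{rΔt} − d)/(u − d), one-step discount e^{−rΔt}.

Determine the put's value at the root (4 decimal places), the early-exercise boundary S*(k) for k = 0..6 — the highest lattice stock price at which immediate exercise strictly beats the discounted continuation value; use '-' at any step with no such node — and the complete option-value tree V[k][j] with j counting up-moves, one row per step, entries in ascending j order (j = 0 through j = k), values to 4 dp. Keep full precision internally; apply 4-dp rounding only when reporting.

Δt=0.04786, u=1.09936, d=0.90962, q=0.48441, disc=e^(-rΔt)=0.99847
k=7 terminal: V=max(K-S,0) → 63.8789 49.0526 31.1338 9.4774 0.0000 0.0000 0.0000 0.0000
k=6: j=0 S=78.1434 intr=56.8166 cont=56.6101 V=56.8166[EX]; j=1 S=94.4428 intr=40.5172 cont=40.3107 V=40.5172[EX]; j=2 S=114.1419 intr=20.8181 cont=20.6115 V=20.8181[EX]; j=3 S=137.9500 intr=0.0000 cont=4.8789 V=4.8789[hold]; j=4 S=166.7240 intr=0.0000 cont=0.0000 V=0.0000[hold]; j=5 S=201.4998 intr=0.0000 cont=0.0000 V=0.0000[hold]; j=6 S=243.5292 intr=0.0000 cont=0.0000 V=0.0000[hold]  S*(6)=114.1419
k=5: j=0 S=85.9074 intr=49.0526 cont=48.8461 V=49.0526[EX]; j=1 S=103.8262 intr=31.1338 cont=30.9273 V=31.1338[EX]; j=2 S=125.4826 intr=9.4774 cont=13.0769 V=13.0769[hold]; j=3 S=151.6561 intr=0.0000 cont=2.5117 V=2.5117[hold]; j=4 S=183.2890 intr=0.0000 cont=0.0000 V=0.0000[hold]; j=5 S=221.5200 intr=0.0000 cont=0.0000 V=0.0000[hold]  S*(5)=103.8262
k=4: j=0 S=94.4428 intr=40.5172 cont=40.3107 V=40.5172[EX]; j=1 S=114.1419 intr=20.8181 cont=22.3525 V=22.3525[hold]; j=2 S=137.9500 intr=0.0000 cont=7.9468 V=7.9468[hold]; j=3 S=166.7240 intr=0.0000 cont=1.2930 V=1.2930[hold]; j=4 S=201.4998 intr=0.0000 cont=0.0000 V=0.0000[hold]  S*(4)=94.4428
k=3: j=0 S=103.8262 intr=31.1338 cont=31.6694 V=31.6694[hold]; j=1 S=125.4826 intr=9.4774 cont=15.3506 V=15.3506[hold]; j=2 S=151.6561 intr=0.0000 cont=4.7164 V=4.7164[hold]; j=3 S=183.2890 intr=0.0000 cont=0.6656 V=0.6656[hold]  S*(3)=-
k=2: j=0 S=114.1419 intr=20.8181 cont=23.7280 V=23.7280[hold]; j=1 S=137.9500 intr=0.0000 cont=10.1836 V=10.1836[hold]; j=2 S=166.7240 intr=0.0000 cont=2.7499 V=2.7499[hold]  S*(2)=-
k=1: j=0 S=125.4826 intr=9.4774 cont=17.1406 V=17.1406[hold]; j=1 S=151.6561 intr=0.0000 cont=6.5726 V=6.5726[hold]  S*(1)=-
k=0: j=0 S=137.9500 intr=0.0000 cont=12.0029 V=12.0029[hold]  S*(0)=-

price = 12.0029
boundary = - - - - 94.4428 103.8262 114.1419
tree:
12.0029
17.1406 6.5726
23.7280 10.1836 2.7499
31.6694 15.3506 4.7164 0.6656
40.5172 22.3525 7.9468 1.2930 0.0000
49.0526 31.1338 13.0769 2.5117 0.0000 0.0000
56.8166 40.5172 20.8181 4.8789 0.0000 0.0000 0.0000
63.8789 49.0526 31.1338 9.4774 0.0000 0.0000 0.0000 0.0000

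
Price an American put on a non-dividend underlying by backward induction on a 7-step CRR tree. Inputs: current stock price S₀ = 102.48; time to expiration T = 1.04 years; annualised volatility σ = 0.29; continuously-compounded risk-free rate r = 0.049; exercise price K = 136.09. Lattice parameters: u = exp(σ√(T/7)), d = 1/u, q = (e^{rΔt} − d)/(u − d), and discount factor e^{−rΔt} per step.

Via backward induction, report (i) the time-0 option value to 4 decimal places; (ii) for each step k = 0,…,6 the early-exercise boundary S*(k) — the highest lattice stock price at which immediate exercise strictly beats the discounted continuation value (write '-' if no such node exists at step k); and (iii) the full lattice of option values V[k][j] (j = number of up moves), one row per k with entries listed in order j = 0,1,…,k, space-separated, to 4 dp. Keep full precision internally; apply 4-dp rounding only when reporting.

Δt=0.14857  u=1.11827  d=0.89424  q=0.50470  discount=0.99275
step 7 (expiry): payoffs max(K−S,0) = 89.2281 77.4882 62.8072 44.4482 21.4900 0.0000 0.0000 0.0000
step 6: (k=6,j=0): S=52.4041, (K−S)⁺=83.6859, hold=82.6987 ⇒ V=83.6859 exercise | (k=6,j=1): S=65.5325, (K−S)⁺=70.5575, hold=69.5704 ⇒ V=70.5575 exercise | (k=6,j=2): S=81.9498, (K−S)⁺=54.1402, hold=53.1531 ⇒ V=54.1402 exercise | (k=6,j=3): S=102.4800, (K−S)⁺=33.6100, hold=32.6229 ⇒ V=33.6100 exercise | (k=6,j=4): S=128.1535, (K−S)⁺=7.9365, hold=10.5668 ⇒ V=10.5668 continue | (k=6,j=5): S=160.2587, (K−S)⁺=0.0000, hold=0.0000 ⇒ V=0.0000 continue | (k=6,j=6): S=200.4069, (K−S)⁺=0.0000, hold=0.0000 ⇒ V=0.0000 continue  boundary S*=102.4800
step 5: (k=5,j=0): S=58.6018, (K−S)⁺=77.4882, hold=76.5010 ⇒ V=77.4882 exercise | (k=5,j=1): S=73.2828, (K−S)⁺=62.8072, hold=61.8200 ⇒ V=62.8072 exercise | (k=5,j=2): S=91.6418, (K−S)⁺=44.4482, hold=43.4611 ⇒ V=44.4482 exercise | (k=5,j=3): S=114.6000, (K−S)⁺=21.4900, hold=21.8207 ⇒ V=21.8207 continue | (k=5,j=4): S=143.3098, (K−S)⁺=0.0000, hold=5.1958 ⇒ V=5.1958 continue | (k=5,j=5): S=179.2120, (K−S)⁺=0.0000, hold=0.0000 ⇒ V=0.0000 continue  boundary S*=91.6418
step 4: (k=4,j=0): S=65.5325, (K−S)⁺=70.5575, hold=69.5704 ⇒ V=70.5575 exercise | (k=4,j=1): S=81.9498, (K−S)⁺=54.1402, hold=53.1531 ⇒ V=54.1402 exercise | (k=4,j=2): S=102.4800, (K−S)⁺=33.6100, hold=32.7886 ⇒ V=33.6100 exercise | (k=4,j=3): S=128.1535, (K−S)⁺=7.9365, hold=13.3327 ⇒ V=13.3327 continue | (k=4,j=4): S=160.2587, (K−S)⁺=0.0000, hold=2.5548 ⇒ V=2.5548 continue  boundary S*=102.4800
step 3: (k=3,j=0): S=73.2828, (K−S)⁺=62.8072, hold=61.8200 ⇒ V=62.8072 exercise | (k=3,j=1): S=91.6418, (K−S)⁺=44.4482, hold=43.4611 ⇒ V=44.4482 exercise | (k=3,j=2): S=114.6000, (K−S)⁺=21.4900, hold=23.2065 ⇒ V=23.2065 continue | (k=3,j=3): S=143.3098, (K−S)⁺=0.0000, hold=7.8359 ⇒ V=7.8359 continue  boundary S*=91.6418
step 2: (k=2,j=0): S=81.9498, (K−S)⁺=54.1402, hold=53.1531 ⇒ V=54.1402 exercise | (k=2,j=1): S=102.4800, (K−S)⁺=33.6100, hold=33.4829 ⇒ V=33.6100 exercise | (k=2,j=2): S=128.1535, (K−S)⁺=7.9365, hold=15.3369 ⇒ V=15.3369 continue  boundary S*=102.4800
step 1: (k=1,j=0): S=91.6418, (K−S)⁺=44.4482, hold=43.4611 ⇒ V=44.4482 exercise | (k=1,j=1): S=114.6000, (K−S)⁺=21.4900, hold=24.2107 ⇒ V=24.2107 continue  boundary S*=91.6418
step 0: (k=0,j=0): S=102.4800, (K−S)⁺=33.6100, hold=33.9861 ⇒ V=33.9861 continue  boundary S*=-

price = 33.9861
boundary = - 91.6418 102.4800 91.6418 102.4800 91.6418 102.4800
tree:
33.9861
44.4482 24.2107
54.1402 33.6100 15.3369
62.8072 44.4482 23.2065 7.8359
70.5575 54.1402 33.6100 13.3327 2.5548
77.4882 62.8072 44.4482 21.8207 5.1958 0.0000
83.6859 70.5575 54.1402 33.6100 10.5668 0.0000 0.0000
89.2281 77.4882 62.8072 44.4482 21.4900 0.0000 0.0000 0.0000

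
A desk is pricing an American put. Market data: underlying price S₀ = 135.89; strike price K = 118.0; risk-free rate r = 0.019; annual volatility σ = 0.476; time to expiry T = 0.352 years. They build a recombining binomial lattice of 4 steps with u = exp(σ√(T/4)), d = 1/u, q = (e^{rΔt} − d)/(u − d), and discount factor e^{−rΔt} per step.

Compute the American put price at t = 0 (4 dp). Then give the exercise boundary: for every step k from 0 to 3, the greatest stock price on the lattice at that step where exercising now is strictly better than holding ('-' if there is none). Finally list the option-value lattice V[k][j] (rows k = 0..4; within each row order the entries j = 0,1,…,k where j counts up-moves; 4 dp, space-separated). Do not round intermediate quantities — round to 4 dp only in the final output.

Δt=0.08800, u=1.15166, d=0.86831, q=0.47066, disc=e^(-rΔt)=0.99833
k=4 terminal: V=max(K-S,0) → 40.7515 15.5436 0.0000 0.0000 0.0000
k=3: j=0 S=88.9641 intr=29.0359 cont=28.8388 V=29.0359[EX]; j=1 S=117.9949 intr=0.0051 cont=8.2141 V=8.2141[hold]; j=2 S=156.4991 intr=0.0000 cont=0.0000 V=0.0000[hold]; j=3 S=207.5680 intr=0.0000 cont=0.0000 V=0.0000[hold]  S*(3)=88.9641
k=2: j=0 S=102.4564 intr=15.5436 cont=19.2037 V=19.2037[hold]; j=1 S=135.8900 intr=0.0000 cont=4.3407 V=4.3407[hold]; j=2 S=180.2337 intr=0.0000 cont=0.0000 V=0.0000[hold]  S*(2)=-
k=1: j=0 S=117.9949 intr=0.0051 cont=12.1879 V=12.1879[hold]; j=1 S=156.4991 intr=0.0000 cont=2.2939 V=2.2939[hold]  S*(1)=-
k=0: j=0 S=135.8900 intr=0.0000 cont=7.5186 V=7.5186[hold]  S*(0)=-

price = 7.5186
boundary = - - - 88.9641
tree:
7.5186
12.1879 2.2939
19.2037 4.3407 0.0000
29.0359 8.2141 0.0000 0.0000
40.7515 15.5436 0.0000 0.0000 0.0000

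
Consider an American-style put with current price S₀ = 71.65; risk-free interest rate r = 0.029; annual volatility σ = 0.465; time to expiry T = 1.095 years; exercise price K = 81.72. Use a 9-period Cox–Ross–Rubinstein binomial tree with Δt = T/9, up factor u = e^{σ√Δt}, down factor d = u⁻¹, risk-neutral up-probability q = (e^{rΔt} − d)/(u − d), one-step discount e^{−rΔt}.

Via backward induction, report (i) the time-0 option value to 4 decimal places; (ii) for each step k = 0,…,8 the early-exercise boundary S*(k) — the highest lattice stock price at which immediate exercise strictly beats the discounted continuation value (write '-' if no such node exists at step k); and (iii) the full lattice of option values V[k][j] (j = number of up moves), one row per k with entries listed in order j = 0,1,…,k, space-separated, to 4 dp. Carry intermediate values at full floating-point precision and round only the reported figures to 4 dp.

Δt=0.12167, u=1.17609, d=0.85027, q=0.47039, disc=e^(-rΔt)=0.99648
k=9 terminal: V=max(K-S,0) → 65.0763 58.6986 49.8771 37.6752 20.7978 0.0000 0.0000 0.0000 0.0000 0.0000
k=8: j=0 S=19.5745 intr=62.1455 cont=61.8576 V=62.1455[EX]; j=1 S=27.0753 intr=54.6447 cont=54.3569 V=54.6447[EX]; j=2 S=37.4502 intr=44.2698 cont=43.9820 V=44.2698[EX]; j=3 S=51.8006 intr=29.9194 cont=29.6315 V=29.9194[EX]; j=4 S=71.6500 intr=10.0700 cont=10.9760 V=10.9760[hold]; j=5 S=99.1054 intr=0.0000 cont=0.0000 V=0.0000[hold]; j=6 S=137.0814 intr=0.0000 cont=0.0000 V=0.0000[hold]; j=7 S=189.6094 intr=0.0000 cont=0.0000 V=0.0000[hold]; j=8 S=262.2654 intr=0.0000 cont=0.0000 V=0.0000[hold]  S*(8)=51.8006
k=7: j=0 S=23.0214 intr=58.6986 cont=58.4108 V=58.6986[EX]; j=1 S=31.8429 intr=49.8771 cont=49.5892 V=49.8771[EX]; j=2 S=44.0448 intr=37.6752 cont=37.3874 V=37.6752[EX]; j=3 S=60.9222 intr=20.7978 cont=20.9346 V=20.9346[hold]; j=4 S=84.2669 intr=0.0000 cont=5.7925 V=5.7925[hold]; j=5 S=116.5569 intr=0.0000 cont=0.0000 V=0.0000[hold]; j=6 S=161.2201 intr=0.0000 cont=0.0000 V=0.0000[hold]; j=7 S=222.9977 intr=0.0000 cont=0.0000 V=0.0000[hold]  S*(7)=44.0448
k=6: j=0 S=27.0753 intr=54.6447 cont=54.3569 V=54.6447[EX]; j=1 S=37.4502 intr=44.2698 cont=43.9820 V=44.2698[EX]; j=2 S=51.8006 intr=29.9194 cont=29.6957 V=29.9194[EX]; j=3 S=71.6500 intr=10.0700 cont=13.7633 V=13.7633[hold]; j=4 S=99.1054 intr=0.0000 cont=3.0570 V=3.0570[hold]; j=5 S=137.0814 intr=0.0000 cont=0.0000 V=0.0000[hold]; j=6 S=189.6094 intr=0.0000 cont=0.0000 V=0.0000[hold]  S*(6)=51.8006
k=5: j=0 S=31.8429 intr=49.8771 cont=49.5892 V=49.8771[EX]; j=1 S=44.0448 intr=37.6752 cont=37.3874 V=37.6752[EX]; j=2 S=60.9222 intr=20.7978 cont=22.2411 V=22.2411[hold]; j=3 S=84.2669 intr=0.0000 cont=8.6964 V=8.6964[hold]; j=4 S=116.5569 intr=0.0000 cont=1.6133 V=1.6133[hold]; j=5 S=161.2201 intr=0.0000 cont=0.0000 V=0.0000[hold]  S*(5)=44.0448
k=4: j=0 S=37.4502 intr=44.2698 cont=43.9820 V=44.2698[EX]; j=1 S=51.8006 intr=29.9194 cont=30.3081 V=30.3081[hold]; j=2 S=71.6500 intr=10.0700 cont=15.8140 V=15.8140[hold]; j=3 S=99.1054 intr=0.0000 cont=5.3457 V=5.3457[hold]; j=4 S=137.0814 intr=0.0000 cont=0.8514 V=0.8514[hold]  S*(4)=37.4502
k=3: j=0 S=44.0448 intr=37.6752 cont=37.5696 V=37.6752[EX]; j=1 S=60.9222 intr=20.7978 cont=23.4075 V=23.4075[hold]; j=2 S=84.2669 intr=0.0000 cont=10.8515 V=10.8515[hold]; j=3 S=116.5569 intr=0.0000 cont=3.2203 V=3.2203[hold]  S*(3)=44.0448
k=2: j=0 S=51.8006 intr=29.9194 cont=30.8548 V=30.8548[hold]; j=1 S=71.6500 intr=10.0700 cont=17.4397 V=17.4397[hold]; j=2 S=99.1054 intr=0.0000 cont=7.2363 V=7.2363[hold]  S*(2)=-
k=1: j=0 S=60.9222 intr=20.7978 cont=24.4580 V=24.4580[hold]; j=1 S=84.2669 intr=0.0000 cont=12.5956 V=12.5956[hold]  S*(1)=-
k=0: j=0 S=71.6500 intr=10.0700 cont=18.8116 V=18.8116[hold]  S*(0)=-

price = 18.8116
boundary = - - - 44.0448 37.4502 44.0448 51.8006 44.0448 51.8006
tree:
18.8116
24.4580 12.5956
30.8548 17.4397 7.2363
37.6752 23.4075 10.8515 3.2203
44.2698 30.3081 15.8140 5.3457 0.8514
49.8771 37.6752 22.2411 8.6964 1.6133 0.0000
54.6447 44.2698 29.9194 13.7633 3.0570 0.0000 0.0000
58.6986 49.8771 37.6752 20.9346 5.7925 0.0000 0.0000 0.0000
62.1455 54.6447 44.2698 29.9194 10.9760 0.0000 0.0000 0.0000 0.0000
65.0763 58.6986 49.8771 37.6752 20.7978 0.0000 0.0000 0.0000 0.0000 0.0000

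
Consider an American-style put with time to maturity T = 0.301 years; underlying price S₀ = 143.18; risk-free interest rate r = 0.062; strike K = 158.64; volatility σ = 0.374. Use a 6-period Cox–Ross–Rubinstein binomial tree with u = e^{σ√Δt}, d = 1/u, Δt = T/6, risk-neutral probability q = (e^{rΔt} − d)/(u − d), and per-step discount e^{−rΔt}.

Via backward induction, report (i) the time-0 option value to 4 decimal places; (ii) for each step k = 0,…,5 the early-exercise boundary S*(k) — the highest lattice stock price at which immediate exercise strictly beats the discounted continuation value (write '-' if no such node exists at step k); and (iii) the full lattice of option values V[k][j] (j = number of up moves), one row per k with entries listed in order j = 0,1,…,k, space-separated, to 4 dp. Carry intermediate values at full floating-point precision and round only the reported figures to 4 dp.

Δt=0.05017  u=1.08738  d=0.91964  q=0.49764  discount=0.99689
step 6 (expiry): payoffs max(K−S,0) = 72.0232 56.2254 37.5461 15.4600 0.0000 0.0000 0.0000
step 5: (k=5,j=0): S=94.1851, (K−S)⁺=64.4549, hold=63.9623 ⇒ V=64.4549 exercise | (k=5,j=1): S=111.3633, (K−S)⁺=47.2767, hold=46.7840 ⇒ V=47.2767 exercise | (k=5,j=2): S=131.6747, (K−S)⁺=26.9653, hold=26.4727 ⇒ V=26.9653 exercise | (k=5,j=3): S=155.6906, (K−S)⁺=2.9494, hold=7.7423 ⇒ V=7.7423 continue | (k=5,j=4): S=184.0868, (K−S)⁺=0.0000, hold=0.0000 ⇒ V=0.0000 continue | (k=5,j=5): S=217.6620, (K−S)⁺=0.0000, hold=0.0000 ⇒ V=0.0000 continue  boundary S*=131.6747
step 4: (k=4,j=0): S=102.4146, (K−S)⁺=56.2254, hold=55.7327 ⇒ V=56.2254 exercise | (k=4,j=1): S=121.0939, (K−S)⁺=37.5461, hold=37.0535 ⇒ V=37.5461 exercise | (k=4,j=2): S=143.1800, (K−S)⁺=15.4600, hold=17.3451 ⇒ V=17.3451 continue | (k=4,j=3): S=169.2944, (K−S)⁺=0.0000, hold=3.8773 ⇒ V=3.8773 continue | (k=4,j=4): S=200.1717, (K−S)⁺=0.0000, hold=0.0000 ⇒ V=0.0000 continue  boundary S*=121.0939
step 3: (k=3,j=0): S=111.3633, (K−S)⁺=47.2767, hold=46.7840 ⇒ V=47.2767 exercise | (k=3,j=1): S=131.6747, (K−S)⁺=26.9653, hold=27.4079 ⇒ V=27.4079 continue | (k=3,j=2): S=155.6906, (K−S)⁺=2.9494, hold=10.6099 ⇒ V=10.6099 continue | (k=3,j=3): S=184.0868, (K−S)⁺=0.0000, hold=1.9418 ⇒ V=1.9418 continue  boundary S*=111.3633
step 2: (k=2,j=0): S=121.0939, (K−S)⁺=37.5461, hold=37.2730 ⇒ V=37.5461 exercise | (k=2,j=1): S=143.1800, (K−S)⁺=15.4600, hold=18.9893 ⇒ V=18.9893 continue | (k=2,j=2): S=169.2944, (K−S)⁺=0.0000, hold=6.2767 ⇒ V=6.2767 continue  boundary S*=121.0939
step 1: (k=1,j=0): S=131.6747, (K−S)⁺=26.9653, hold=28.2236 ⇒ V=28.2236 continue | (k=1,j=1): S=155.6906, (K−S)⁺=2.9494, hold=12.6237 ⇒ V=12.6237 continue  boundary S*=-
step 0: (k=0,j=0): S=143.1800, (K−S)⁺=15.4600, hold=20.3969 ⇒ V=20.3969 continue  boundary S*=-

price = 20.3969
boundary = - - 121.0939 111.3633 121.0939 131.6747
tree:
20.3969
28.2236 12.6237
37.5461 18.9893 6.2767
47.2767 27.4079 10.6099 1.9418
56.2254 37.5461 17.3451 3.8773 0.0000
64.4549 47.2767 26.9653 7.7423 0.0000 0.0000
72.0232 56.2254 37.5461 15.4600 0.0000 0.0000 0.0000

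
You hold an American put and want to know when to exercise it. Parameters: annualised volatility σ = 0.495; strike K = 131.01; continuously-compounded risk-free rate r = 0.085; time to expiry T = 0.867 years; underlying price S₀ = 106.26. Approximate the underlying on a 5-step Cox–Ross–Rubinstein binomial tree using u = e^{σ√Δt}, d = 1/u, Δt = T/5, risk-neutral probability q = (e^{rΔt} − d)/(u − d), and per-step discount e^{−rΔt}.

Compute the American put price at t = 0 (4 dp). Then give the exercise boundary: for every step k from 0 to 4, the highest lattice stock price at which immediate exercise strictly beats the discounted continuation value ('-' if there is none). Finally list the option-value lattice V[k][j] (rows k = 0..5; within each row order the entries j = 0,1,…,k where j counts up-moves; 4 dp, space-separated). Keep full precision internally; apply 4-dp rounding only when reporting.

price = 31.0643
boundary = - 86.4671 70.3610 86.4671 106.2600
tree:
31.0643
44.5429 17.6705
60.6490 28.6810 6.4932
73.7550 44.5429 12.6775 0.1101
84.4198 60.6490 24.7500 0.2166 0.0000
93.0981 73.7550 44.5429 0.4264 0.0000 0.0000

params: Δt=0.17340 u=1.22891 d=0.81373 q=0.48441 e^(-rΔt)=0.98537
t_5 payoffs: 93.0981 73.7550 44.5429 0.4264 0.0000 0.0000
t_4: node(4,0) S=46.5902 payoff=84.4198 vs cont=82.5030 → 84.4198 [stop]  node(4,1) S=70.3610 payoff=60.6490 vs cont=58.7322 → 60.6490 [stop]  node(4,2) S=106.2600 payoff=24.7500 vs cont=22.8332 → 24.7500 [stop]  node(4,3) S=160.4750 payoff=0.0000 vs cont=0.2166 → 0.2166 [wait]  node(4,4) S=242.3510 payoff=0.0000 vs cont=0.0000 → 0.0000 [wait]  ⇒ S*(4)=106.2600
t_3: node(3,0) S=57.2550 payoff=73.7550 vs cont=71.8382 → 73.7550 [stop]  node(3,1) S=86.4671 payoff=44.5429 vs cont=42.6261 → 44.5429 [stop]  node(3,2) S=130.5836 payoff=0.4264 vs cont=12.6775 → 12.6775 [wait]  node(3,3) S=197.2087 payoff=0.0000 vs cont=0.1101 → 0.1101 [wait]  ⇒ S*(3)=86.4671
t_2: node(2,0) S=70.3610 payoff=60.6490 vs cont=58.7322 → 60.6490 [stop]  node(2,1) S=106.2600 payoff=24.7500 vs cont=28.6810 → 28.6810 [wait]  node(2,2) S=160.4750 payoff=0.0000 vs cont=6.4932 → 6.4932 [wait]  ⇒ S*(2)=70.3610
t_1: node(1,0) S=86.4671 payoff=44.5429 vs cont=44.5024 → 44.5429 [stop]  node(1,1) S=130.5836 payoff=0.4264 vs cont=17.6705 → 17.6705 [wait]  ⇒ S*(1)=86.4671
t_0: node(0,0) S=106.2600 payoff=24.7500 vs cont=31.0643 → 31.0643 [wait]  ⇒ S*(0)=-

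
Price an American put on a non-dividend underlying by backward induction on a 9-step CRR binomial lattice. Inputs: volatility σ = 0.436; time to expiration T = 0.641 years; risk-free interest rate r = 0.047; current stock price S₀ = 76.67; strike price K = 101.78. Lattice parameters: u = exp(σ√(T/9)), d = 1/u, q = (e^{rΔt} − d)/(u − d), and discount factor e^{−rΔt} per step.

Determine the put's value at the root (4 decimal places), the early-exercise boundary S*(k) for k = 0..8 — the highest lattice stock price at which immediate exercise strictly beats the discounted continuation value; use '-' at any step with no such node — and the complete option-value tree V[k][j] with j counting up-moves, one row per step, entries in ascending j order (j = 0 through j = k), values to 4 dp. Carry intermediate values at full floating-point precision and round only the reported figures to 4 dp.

Δt=0.07122, u=1.12340, d=0.89016, q=0.48532, disc=e^(-rΔt)=0.99666
k=9 terminal: V=max(K-S,0) → 74.8755 67.8259 58.9292 47.7014 33.5317 15.6491 0.0000 0.0000 0.0000 0.0000
k=8: j=0 S=30.2244 intr=71.5556 cont=71.2154 V=71.5556[EX]; j=1 S=38.1439 intr=63.6361 cont=63.2960 V=63.6361[EX]; j=2 S=48.1384 intr=53.6416 cont=53.3014 V=53.6416[EX]; j=3 S=60.7517 intr=41.0283 cont=40.6881 V=41.0283[EX]; j=4 S=76.6700 intr=25.1100 cont=24.7699 V=25.1100[EX]; j=5 S=96.7592 intr=5.0208 cont=8.0274 V=8.0274[hold]; j=6 S=122.1122 intr=0.0000 cont=0.0000 V=0.0000[hold]; j=7 S=154.1083 intr=0.0000 cont=0.0000 V=0.0000[hold]; j=8 S=194.4880 intr=0.0000 cont=0.0000 V=0.0000[hold]  S*(8)=76.6700
k=7: j=0 S=33.9541 intr=67.8259 cont=67.4858 V=67.8259[EX]; j=1 S=42.8508 intr=58.9292 cont=58.5891 V=58.9292[EX]; j=2 S=54.0786 intr=47.7014 cont=47.3613 V=47.7014[EX]; j=3 S=68.2483 intr=33.5317 cont=33.1915 V=33.5317[EX]; j=4 S=86.1309 intr=15.6491 cont=16.7633 V=16.7633[hold]; j=5 S=108.6990 intr=0.0000 cont=4.1177 V=4.1177[hold]; j=6 S=137.1805 intr=0.0000 cont=0.0000 V=0.0000[hold]; j=7 S=173.1248 intr=0.0000 cont=0.0000 V=0.0000[hold]  S*(7)=68.2483
k=6: j=0 S=38.1439 intr=63.6361 cont=63.2960 V=63.6361[EX]; j=1 S=48.1384 intr=53.6416 cont=53.3014 V=53.6416[EX]; j=2 S=60.7517 intr=41.0283 cont=40.6881 V=41.0283[EX]; j=3 S=76.6700 intr=25.1100 cont=25.3088 V=25.3088[hold]; j=4 S=96.7592 intr=5.0208 cont=10.5906 V=10.5906[hold]; j=5 S=122.1122 intr=0.0000 cont=2.1122 V=2.1122[hold]; j=6 S=154.1083 intr=0.0000 cont=0.0000 V=0.0000[hold]  S*(6)=60.7517
k=5: j=0 S=42.8508 intr=58.9292 cont=58.5891 V=58.9292[EX]; j=1 S=54.0786 intr=47.7014 cont=47.3613 V=47.7014[EX]; j=2 S=68.2483 intr=33.5317 cont=33.2877 V=33.5317[EX]; j=3 S=86.1309 intr=15.6491 cont=18.1051 V=18.1051[hold]; j=4 S=108.6990 intr=0.0000 cont=6.4543 V=6.4543[hold]; j=5 S=137.1805 intr=0.0000 cont=1.0835 V=1.0835[hold]  S*(5)=68.2483
k=4: j=0 S=48.1384 intr=53.6416 cont=53.3014 V=53.6416[EX]; j=1 S=60.7517 intr=41.0283 cont=40.6881 V=41.0283[EX]; j=2 S=76.6700 intr=25.1100 cont=25.9578 V=25.9578[hold]; j=3 S=96.7592 intr=5.0208 cont=12.4091 V=12.4091[hold]; j=4 S=122.1122 intr=0.0000 cont=3.8349 V=3.8349[hold]  S*(4)=60.7517
k=3: j=0 S=54.0786 intr=47.7014 cont=47.3613 V=47.7014[EX]; j=1 S=68.2483 intr=33.5317 cont=33.6016 V=33.6016[hold]; j=2 S=86.1309 intr=15.6491 cont=19.3176 V=19.3176[hold]; j=3 S=108.6990 intr=0.0000 cont=8.2203 V=8.2203[hold]  S*(3)=54.0786
k=2: j=0 S=60.7517 intr=41.0283 cont=40.7220 V=41.0283[EX]; j=1 S=76.6700 intr=25.1100 cont=26.5802 V=26.5802[hold]; j=2 S=96.7592 intr=5.0208 cont=13.8853 V=13.8853[hold]  S*(2)=60.7517
k=1: j=0 S=68.2483 intr=33.5317 cont=33.9026 V=33.9026[hold]; j=1 S=86.1309 intr=15.6491 cont=20.3509 V=20.3509[hold]  S*(1)=-
k=0: j=0 S=76.6700 intr=25.1100 cont=27.2344 V=27.2344[hold]  S*(0)=-

price = 27.2344
boundary = - - 60.7517 54.0786 60.7517 68.2483 60.7517 68.2483 76.6700
tree:
27.2344
33.9026 20.3509
41.0283 26.5802 13.8853
47.7014 33.6016 19.3176 8.2203
53.6416 41.0283 25.9578 12.4091 3.8349
58.9292 47.7014 33.5317 18.1051 6.4543 1.0835
63.6361 53.6416 41.0283 25.3088 10.5906 2.1122 0.0000
67.8259 58.9292 47.7014 33.5317 16.7633 4.1177 0.0000 0.0000
71.5556 63.6361 53.6416 41.0283 25.1100 8.0274 0.0000 0.0000 0.0000
74.8755 67.8259 58.9292 47.7014 33.5317 15.6491 0.0000 0.0000 0.0000 0.0000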